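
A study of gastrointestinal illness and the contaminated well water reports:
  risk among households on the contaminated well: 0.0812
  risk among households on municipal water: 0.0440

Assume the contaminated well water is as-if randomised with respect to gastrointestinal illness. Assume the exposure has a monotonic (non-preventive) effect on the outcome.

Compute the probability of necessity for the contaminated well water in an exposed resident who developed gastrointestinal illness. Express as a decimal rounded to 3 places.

Let p₁ = 0.0812, p₀ = 0.044.
Under exogeneity and monotonicity, PN = (p₁ − p₀) / p₁.
PN = (0.0812 − 0.044) / 0.0812 = 0.0372 / 0.0812 ≈ 0.4581

PN ≈ 0.458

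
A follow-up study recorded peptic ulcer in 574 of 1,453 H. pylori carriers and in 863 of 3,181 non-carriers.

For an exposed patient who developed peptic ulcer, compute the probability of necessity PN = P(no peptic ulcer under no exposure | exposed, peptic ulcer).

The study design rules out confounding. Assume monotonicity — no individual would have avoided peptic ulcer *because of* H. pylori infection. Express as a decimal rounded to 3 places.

PN ≈ 0.313

p₁ = P(outcome | exposed) = 574/1453 = 0.39504
p₀ = P(outcome | unexposed) = 863/3181 = 0.2713
Under exogeneity and monotonicity, PN = (p₁ − p₀) / p₁.
PN = (0.39504 − 0.2713) / 0.39504 = 0.12375 / 0.39504 ≈ 0.3132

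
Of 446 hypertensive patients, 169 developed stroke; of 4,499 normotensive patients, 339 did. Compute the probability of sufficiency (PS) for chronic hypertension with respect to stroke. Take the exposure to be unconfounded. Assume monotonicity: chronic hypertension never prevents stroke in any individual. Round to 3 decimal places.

PS ≈ 0.328

p₁ = P(outcome | exposed) = 169/446 = 0.37892
p₀ = P(outcome | unexposed) = 339/4499 = 0.07535
Under exogeneity and monotonicity, PS = (p₁ − p₀) / (1 − p₀).
PS = (0.37892 − 0.07535) / (1 − 0.07535) = 0.30357 / 0.92465 ≈ 0.3283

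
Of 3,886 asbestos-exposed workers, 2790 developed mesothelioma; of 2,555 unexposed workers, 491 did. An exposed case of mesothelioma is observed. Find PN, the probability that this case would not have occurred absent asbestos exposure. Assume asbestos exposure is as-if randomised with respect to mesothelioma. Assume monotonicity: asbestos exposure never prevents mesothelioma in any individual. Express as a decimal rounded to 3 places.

PN ≈ 0.732

p₁ = P(outcome | exposed) = 2790/3886 = 0.71796
p₀ = P(outcome | unexposed) = 491/2555 = 0.19217
Under exogeneity and monotonicity, PN = (p₁ − p₀) / p₁.
PN = (0.71796 − 0.19217) / 0.71796 = 0.52579 / 0.71796 ≈ 0.7323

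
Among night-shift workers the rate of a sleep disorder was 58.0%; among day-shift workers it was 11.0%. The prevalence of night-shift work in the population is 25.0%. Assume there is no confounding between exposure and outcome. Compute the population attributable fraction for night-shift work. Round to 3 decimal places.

PAF ≈ 0.516

p₁ = 0.58, p₀ = 0.11.
Overall risk P(Y=1) = π·p₁ + (1−π)·p₀ = 0.25×0.58 + 0.75×0.11 = 0.2275.
Under exogeneity, PAF = [P(Y=1) − p₀] / P(Y=1).
PAF = (0.2275 − 0.11) / 0.2275 ≈ 0.5165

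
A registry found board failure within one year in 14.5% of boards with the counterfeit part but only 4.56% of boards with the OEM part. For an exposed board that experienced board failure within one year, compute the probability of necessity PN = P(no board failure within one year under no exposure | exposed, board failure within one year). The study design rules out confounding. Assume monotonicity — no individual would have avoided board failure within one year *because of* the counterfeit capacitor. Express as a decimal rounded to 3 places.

p₁ = 0.145, p₀ = 0.0456.
Under exogeneity and monotonicity, PN = (p₁ − p₀) / p₁.
PN = (0.145 − 0.0456) / 0.145 = 0.0994 / 0.145 ≈ 0.6855

PN ≈ 0.686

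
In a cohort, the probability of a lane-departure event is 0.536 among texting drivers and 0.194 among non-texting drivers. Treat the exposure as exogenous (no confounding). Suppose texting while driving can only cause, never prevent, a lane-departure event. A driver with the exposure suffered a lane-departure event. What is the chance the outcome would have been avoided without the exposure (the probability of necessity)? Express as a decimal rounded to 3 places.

Let p₁ = 0.536, p₀ = 0.194.
Under exogeneity and monotonicity, PN = (p₁ − p₀) / p₁.
PN = (0.536 − 0.194) / 0.536 = 0.342 / 0.536 ≈ 0.6381

PN ≈ 0.638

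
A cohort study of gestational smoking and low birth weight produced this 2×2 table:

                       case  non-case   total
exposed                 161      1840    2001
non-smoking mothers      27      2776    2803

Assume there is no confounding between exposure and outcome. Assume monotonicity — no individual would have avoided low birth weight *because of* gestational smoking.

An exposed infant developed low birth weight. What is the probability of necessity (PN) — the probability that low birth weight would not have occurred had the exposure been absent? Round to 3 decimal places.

PN ≈ 0.880

p₁ = P(outcome | exposed) = 161/2001 = 0.08046
p₀ = P(outcome | unexposed) = 27/2803 = 0.0096325
Under exogeneity and monotonicity, PN = (p₁ − p₀)/p₁.
PN = (0.08046 − 0.0096325) / 0.08046 ≈ 0.8803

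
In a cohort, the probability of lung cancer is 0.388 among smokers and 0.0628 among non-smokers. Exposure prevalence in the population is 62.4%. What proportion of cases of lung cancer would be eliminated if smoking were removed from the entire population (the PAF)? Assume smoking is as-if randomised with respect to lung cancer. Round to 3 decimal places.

Let p₁ = 0.388, p₀ = 0.0628.
Overall risk P(Y=1) = π·p₁ + (1−π)·p₀ = 0.624×0.388 + 0.376×0.0628 = 0.26572.
Under exogeneity, PAF = [P(Y=1) − p₀] / P(Y=1).
PAF = (0.26572 − 0.0628) / 0.26572 ≈ 0.7637

PAF ≈ 0.764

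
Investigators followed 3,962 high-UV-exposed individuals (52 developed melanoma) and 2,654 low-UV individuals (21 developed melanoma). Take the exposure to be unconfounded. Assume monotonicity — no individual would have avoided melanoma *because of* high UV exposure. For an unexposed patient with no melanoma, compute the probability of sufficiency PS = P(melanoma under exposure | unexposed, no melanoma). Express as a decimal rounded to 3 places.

PS ≈ 0.005

p₁ = P(outcome | exposed) = 52/3962 = 0.013125
p₀ = P(outcome | unexposed) = 21/2654 = 0.0079126
Under exogeneity and monotonicity, PS = (p₁ − p₀) / (1 − p₀).
PS = (0.013125 − 0.0079126) / (1 − 0.0079126) = 0.0052121 / 0.99209 ≈ 0.0053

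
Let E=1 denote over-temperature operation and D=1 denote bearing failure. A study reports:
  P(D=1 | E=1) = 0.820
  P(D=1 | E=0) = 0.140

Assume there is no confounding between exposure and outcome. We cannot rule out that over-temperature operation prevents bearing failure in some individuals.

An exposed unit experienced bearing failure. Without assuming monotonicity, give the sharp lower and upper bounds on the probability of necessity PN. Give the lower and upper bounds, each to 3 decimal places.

0.829 ≤ PN ≤ 1.000

Let p₁ = 0.82, p₀ = 0.14.
Under exogeneity alone the bounds on PN are max{0,(p₁−p₀)/p₁} ≤ PN ≤ min{1,(1−p₀)/p₁}.
  lower = (p₁ − p₀)/p₁ = 0.68 / 0.82 ≈ 0.8293
  upper = min{1, (1 − p₀)/p₁} = 0.86 / 0.82 ≈ 1.0488 → capped at 1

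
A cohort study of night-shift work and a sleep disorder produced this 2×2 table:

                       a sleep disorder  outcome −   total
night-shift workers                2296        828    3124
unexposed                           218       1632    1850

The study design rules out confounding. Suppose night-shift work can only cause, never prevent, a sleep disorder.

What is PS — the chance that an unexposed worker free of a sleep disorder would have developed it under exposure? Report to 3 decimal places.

p₁ = P(outcome | exposed) = 2296/3124 = 0.73496
p₀ = P(outcome | unexposed) = 218/1850 = 0.11784
Under exogeneity and monotonicity, PS = (p₁ − p₀) / (1 − p₀).
PS = (0.73496 − 0.11784) / (1 − 0.11784) = 0.61712 / 0.88216 ≈ 0.6996

PS ≈ 0.700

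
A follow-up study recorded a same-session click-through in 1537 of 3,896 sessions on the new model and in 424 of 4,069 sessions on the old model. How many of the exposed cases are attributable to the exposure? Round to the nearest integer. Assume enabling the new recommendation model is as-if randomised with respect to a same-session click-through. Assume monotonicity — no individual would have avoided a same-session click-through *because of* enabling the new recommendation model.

p₁ = P(outcome | exposed) = 1537/3896 = 0.39451
p₀ = P(outcome | unexposed) = 424/4069 = 0.1042
PN = (p₁ − p₀)/p₁ = (0.39451 − 0.1042) / 0.39451 ≈ 0.73587.
Attributable cases ≈ PN × (exposed cases) = 0.73587 × 1537 ≈ 1131.03.

about 1131 cases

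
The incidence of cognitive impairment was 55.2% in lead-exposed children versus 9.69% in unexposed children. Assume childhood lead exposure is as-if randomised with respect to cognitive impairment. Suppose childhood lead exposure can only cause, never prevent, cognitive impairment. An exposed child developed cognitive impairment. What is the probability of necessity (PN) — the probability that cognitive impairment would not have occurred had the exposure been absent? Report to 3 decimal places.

PN ≈ 0.824

p₁ = 0.552, p₀ = 0.0969.
Under exogeneity and monotonicity, PN = (p₁ − p₀) / p₁.
PN = (0.552 − 0.0969) / 0.552 = 0.4551 / 0.552 ≈ 0.8245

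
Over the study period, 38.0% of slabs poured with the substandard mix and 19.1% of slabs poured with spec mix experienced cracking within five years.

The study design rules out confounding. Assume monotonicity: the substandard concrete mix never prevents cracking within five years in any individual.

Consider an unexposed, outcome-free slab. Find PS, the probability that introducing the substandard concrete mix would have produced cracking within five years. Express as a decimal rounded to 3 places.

PS ≈ 0.234

p₁ = 0.38, p₀ = 0.191.
Under exogeneity and monotonicity, PS = (p₁ − p₀) / (1 − p₀).
PS = (0.38 − 0.191) / (1 − 0.191) = 0.189 / 0.809 ≈ 0.2336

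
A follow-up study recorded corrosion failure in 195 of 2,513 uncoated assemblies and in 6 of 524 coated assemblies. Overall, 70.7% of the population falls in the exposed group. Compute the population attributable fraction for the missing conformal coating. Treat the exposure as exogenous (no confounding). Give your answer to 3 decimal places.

PAF ≈ 0.803

p₁ = P(outcome | exposed) = 195/2513 = 0.077596
p₀ = P(outcome | unexposed) = 6/524 = 0.01145
Overall risk P(Y=1) = π·p₁ + (1−π)·p₀ = 0.707×0.077596 + 0.293×0.01145 = 0.058216.
Under exogeneity, PAF = [P(Y=1) − p₀] / P(Y=1).
PAF = (0.058216 − 0.01145) / 0.058216 ≈ 0.8033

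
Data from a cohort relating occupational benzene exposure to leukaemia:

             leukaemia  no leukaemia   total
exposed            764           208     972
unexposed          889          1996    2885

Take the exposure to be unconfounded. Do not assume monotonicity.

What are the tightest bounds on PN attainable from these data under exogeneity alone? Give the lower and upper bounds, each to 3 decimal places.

0.608 ≤ PN ≤ 0.880

p₁ = P(outcome | exposed) = 764/972 = 0.78601
p₀ = P(outcome | unexposed) = 889/2885 = 0.30815
Under exogeneity alone the bounds on PN are max{0,(p₁−p₀)/p₁} ≤ PN ≤ min{1,(1−p₀)/p₁}.
  lower = (p₁ − p₀)/p₁ = 0.47786 / 0.78601 ≈ 0.6080
  upper = min{1, (1 − p₀)/p₁} = 0.69185 / 0.78601 ≈ 0.8802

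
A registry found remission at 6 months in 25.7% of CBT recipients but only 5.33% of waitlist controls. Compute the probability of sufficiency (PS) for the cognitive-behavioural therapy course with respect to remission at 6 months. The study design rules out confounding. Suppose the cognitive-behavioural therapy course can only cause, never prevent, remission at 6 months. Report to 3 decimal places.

p₁ = 0.257, p₀ = 0.0533.
Under exogeneity and monotonicity, PS = (p₁ − p₀) / (1 − p₀).
PS = (0.257 − 0.0533) / (1 − 0.0533) = 0.2037 / 0.9467 ≈ 0.2152

PS ≈ 0.215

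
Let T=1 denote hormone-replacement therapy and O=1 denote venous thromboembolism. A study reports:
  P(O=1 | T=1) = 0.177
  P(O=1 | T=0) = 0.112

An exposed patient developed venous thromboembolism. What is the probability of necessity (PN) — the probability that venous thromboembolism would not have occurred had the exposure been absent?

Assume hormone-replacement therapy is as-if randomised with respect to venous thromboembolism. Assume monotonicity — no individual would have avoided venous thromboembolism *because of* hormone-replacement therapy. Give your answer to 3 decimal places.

Let p₁ = 0.177, p₀ = 0.112.
Under exogeneity and monotonicity, PN = (p₁ − p₀) / p₁.
PN = (0.177 − 0.112) / 0.177 = 0.065 / 0.177 ≈ 0.3672

PN ≈ 0.367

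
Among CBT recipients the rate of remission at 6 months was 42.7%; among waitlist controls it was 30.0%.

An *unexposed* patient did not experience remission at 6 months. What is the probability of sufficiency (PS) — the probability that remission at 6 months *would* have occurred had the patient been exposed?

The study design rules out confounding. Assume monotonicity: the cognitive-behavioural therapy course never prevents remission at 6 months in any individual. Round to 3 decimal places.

p₁ = 0.427, p₀ = 0.3.
Under exogeneity and monotonicity, PS = (p₁ − p₀) / (1 − p₀).
PS = (0.427 − 0.3) / (1 − 0.3) = 0.127 / 0.7 ≈ 0.1814

PS ≈ 0.181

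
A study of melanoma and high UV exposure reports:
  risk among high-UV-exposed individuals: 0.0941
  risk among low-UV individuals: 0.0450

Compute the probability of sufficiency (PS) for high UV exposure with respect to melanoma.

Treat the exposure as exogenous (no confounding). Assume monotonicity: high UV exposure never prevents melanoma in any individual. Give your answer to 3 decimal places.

PS ≈ 0.051

Let p₁ = 0.0941, p₀ = 0.045.
Under exogeneity and monotonicity, PS = (p₁ − p₀) / (1 − p₀).
PS = (0.0941 − 0.045) / (1 − 0.045) = 0.0491 / 0.955 ≈ 0.0514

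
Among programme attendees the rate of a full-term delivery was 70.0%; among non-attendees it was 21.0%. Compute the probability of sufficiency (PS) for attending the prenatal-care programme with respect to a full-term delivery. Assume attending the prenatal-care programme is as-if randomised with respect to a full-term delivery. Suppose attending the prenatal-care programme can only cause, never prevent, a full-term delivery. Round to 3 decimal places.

p₁ = 0.7, p₀ = 0.21.
Under exogeneity and monotonicity, PS = (p₁ − p₀) / (1 − p₀).
PS = (0.7 − 0.21) / (1 − 0.21) = 0.49 / 0.79 ≈ 0.6203

PS ≈ 0.620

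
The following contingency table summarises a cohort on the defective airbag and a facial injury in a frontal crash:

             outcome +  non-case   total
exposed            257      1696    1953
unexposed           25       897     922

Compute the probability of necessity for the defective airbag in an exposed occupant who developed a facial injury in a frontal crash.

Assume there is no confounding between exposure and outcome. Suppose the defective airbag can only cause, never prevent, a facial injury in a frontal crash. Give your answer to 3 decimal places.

PN ≈ 0.794

p₁ = P(outcome | exposed) = 257/1953 = 0.13159
p₀ = P(outcome | unexposed) = 25/922 = 0.027115
Under exogeneity and monotonicity, PN = (p₁ − p₀)/p₁.
PN = (0.13159 − 0.027115) / 0.13159 ≈ 0.7939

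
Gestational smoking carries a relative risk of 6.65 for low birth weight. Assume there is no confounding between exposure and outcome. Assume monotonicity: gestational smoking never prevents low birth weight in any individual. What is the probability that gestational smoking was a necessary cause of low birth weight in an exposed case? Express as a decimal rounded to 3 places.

Under exogeneity and monotonicity, PN = (RR − 1) / RR = 1 − 1/RR.
PN = (6.65 − 1) / 6.65 = 5.65 / 6.65 ≈ 0.8496

PN ≈ 0.850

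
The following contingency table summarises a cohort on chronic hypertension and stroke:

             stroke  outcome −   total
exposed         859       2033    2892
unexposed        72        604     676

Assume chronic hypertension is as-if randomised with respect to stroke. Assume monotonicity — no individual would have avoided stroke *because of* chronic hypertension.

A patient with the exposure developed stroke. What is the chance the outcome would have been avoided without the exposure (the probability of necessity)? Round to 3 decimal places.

p₁ = P(outcome | exposed) = 859/2892 = 0.29703
p₀ = P(outcome | unexposed) = 72/676 = 0.10651
Under exogeneity and monotonicity, PN = (p₁ − p₀)/p₁.
PN = (0.29703 − 0.10651) / 0.29703 ≈ 0.6414

PN ≈ 0.641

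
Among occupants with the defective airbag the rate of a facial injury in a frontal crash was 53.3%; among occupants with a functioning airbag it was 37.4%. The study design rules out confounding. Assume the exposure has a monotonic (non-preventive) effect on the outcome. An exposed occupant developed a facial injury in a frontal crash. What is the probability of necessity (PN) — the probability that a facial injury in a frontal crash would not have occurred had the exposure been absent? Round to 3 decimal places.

p₁ = 0.533, p₀ = 0.374.
Under exogeneity and monotonicity, PN = (p₁ − p₀) / p₁.
PN = (0.533 − 0.374) / 0.533 = 0.159 / 0.533 ≈ 0.2983

PN ≈ 0.298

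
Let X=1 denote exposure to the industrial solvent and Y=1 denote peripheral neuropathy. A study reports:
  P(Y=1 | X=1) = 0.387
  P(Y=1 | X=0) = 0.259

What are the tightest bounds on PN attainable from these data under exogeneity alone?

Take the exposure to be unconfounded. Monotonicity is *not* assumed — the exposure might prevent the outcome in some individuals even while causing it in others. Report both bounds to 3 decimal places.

0.331 ≤ PN ≤ 1.000

Let p₁ = 0.387, p₀ = 0.259.
Under exogeneity alone the bounds on PN are max{0,(p₁−p₀)/p₁} ≤ PN ≤ min{1,(1−p₀)/p₁}.
  lower = (p₁ − p₀)/p₁ = 0.128 / 0.387 ≈ 0.3307
  upper = min{1, (1 − p₀)/p₁} = 0.741 / 0.387 ≈ 1.9147 → capped at 1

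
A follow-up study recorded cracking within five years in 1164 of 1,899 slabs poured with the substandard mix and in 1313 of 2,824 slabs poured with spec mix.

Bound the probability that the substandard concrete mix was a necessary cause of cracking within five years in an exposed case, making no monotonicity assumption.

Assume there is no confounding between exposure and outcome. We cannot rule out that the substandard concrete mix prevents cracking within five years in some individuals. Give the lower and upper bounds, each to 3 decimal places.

0.241 ≤ PN ≤ 0.873

p₁ = P(outcome | exposed) = 1164/1899 = 0.61295
p₀ = P(outcome | unexposed) = 1313/2824 = 0.46494
Under exogeneity alone the bounds on PN are max{0,(p₁−p₀)/p₁} ≤ PN ≤ min{1,(1−p₀)/p₁}.
  lower = (p₁ − p₀)/p₁ = 0.14801 / 0.61295 ≈ 0.2415
  upper = min{1, (1 − p₀)/p₁} = 0.53506 / 0.61295 ≈ 0.8729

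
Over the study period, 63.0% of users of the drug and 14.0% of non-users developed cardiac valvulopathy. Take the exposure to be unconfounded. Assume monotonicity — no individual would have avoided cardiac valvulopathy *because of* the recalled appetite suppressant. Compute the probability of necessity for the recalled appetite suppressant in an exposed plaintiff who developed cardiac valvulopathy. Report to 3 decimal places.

p₁ = 0.63, p₀ = 0.14.
Under exogeneity and monotonicity, PN = (p₁ − p₀) / p₁.
PN = (0.63 − 0.14) / 0.63 = 0.49 / 0.63 ≈ 0.7778

PN ≈ 0.778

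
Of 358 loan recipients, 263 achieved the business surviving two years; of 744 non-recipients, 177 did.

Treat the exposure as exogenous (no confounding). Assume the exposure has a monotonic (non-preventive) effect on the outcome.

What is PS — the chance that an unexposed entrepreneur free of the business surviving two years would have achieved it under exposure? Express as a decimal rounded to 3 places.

p₁ = P(outcome | exposed) = 263/358 = 0.73464
p₀ = P(outcome | unexposed) = 177/744 = 0.2379
Under exogeneity and monotonicity, PS = (p₁ − p₀) / (1 − p₀).
PS = (0.73464 − 0.2379) / (1 − 0.2379) = 0.49673 / 0.7621 ≈ 0.6518

PS ≈ 0.652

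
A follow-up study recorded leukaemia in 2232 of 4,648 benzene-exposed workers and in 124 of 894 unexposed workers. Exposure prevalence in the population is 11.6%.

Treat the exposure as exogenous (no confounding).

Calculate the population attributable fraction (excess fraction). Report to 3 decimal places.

PAF ≈ 0.222

p₁ = P(outcome | exposed) = 2232/4648 = 0.48021
p₀ = P(outcome | unexposed) = 124/894 = 0.1387
Overall risk P(Y=1) = π·p₁ + (1−π)·p₀ = 0.116×0.48021 + 0.884×0.1387 = 0.17832.
Under exogeneity, PAF = [P(Y=1) − p₀] / P(Y=1).
PAF = (0.17832 − 0.1387) / 0.17832 ≈ 0.2222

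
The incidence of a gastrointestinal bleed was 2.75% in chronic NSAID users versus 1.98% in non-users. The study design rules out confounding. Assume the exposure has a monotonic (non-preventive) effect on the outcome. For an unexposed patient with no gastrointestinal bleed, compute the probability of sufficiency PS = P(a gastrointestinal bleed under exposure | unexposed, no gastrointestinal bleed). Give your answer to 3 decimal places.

PS ≈ 0.008

p₁ = 0.0275, p₀ = 0.0198.
Under exogeneity and monotonicity, PS = (p₁ − p₀) / (1 − p₀).
PS = (0.0275 − 0.0198) / (1 − 0.0198) = 0.0077 / 0.9802 ≈ 0.0079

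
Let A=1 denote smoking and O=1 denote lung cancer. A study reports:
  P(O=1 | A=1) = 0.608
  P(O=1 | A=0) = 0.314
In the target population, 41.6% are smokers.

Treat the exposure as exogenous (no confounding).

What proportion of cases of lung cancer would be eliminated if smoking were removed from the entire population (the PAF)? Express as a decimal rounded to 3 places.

Let p₁ = 0.608, p₀ = 0.314.
Overall risk P(Y=1) = π·p₁ + (1−π)·p₀ = 0.416×0.608 + 0.584×0.314 = 0.4363.
Under exogeneity, PAF = [P(Y=1) − p₀] / P(Y=1).
PAF = (0.4363 − 0.314) / 0.4363 ≈ 0.2803

PAF ≈ 0.280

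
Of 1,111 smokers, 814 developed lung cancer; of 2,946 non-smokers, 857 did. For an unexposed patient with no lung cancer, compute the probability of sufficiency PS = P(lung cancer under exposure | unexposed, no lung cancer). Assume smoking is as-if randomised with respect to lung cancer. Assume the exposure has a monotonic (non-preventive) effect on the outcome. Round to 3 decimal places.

PS ≈ 0.623

p₁ = P(outcome | exposed) = 814/1111 = 0.73267
p₀ = P(outcome | unexposed) = 857/2946 = 0.2909
Under exogeneity and monotonicity, PS = (p₁ − p₀) / (1 − p₀).
PS = (0.73267 − 0.2909) / (1 − 0.2909) = 0.44177 / 0.7091 ≈ 0.6230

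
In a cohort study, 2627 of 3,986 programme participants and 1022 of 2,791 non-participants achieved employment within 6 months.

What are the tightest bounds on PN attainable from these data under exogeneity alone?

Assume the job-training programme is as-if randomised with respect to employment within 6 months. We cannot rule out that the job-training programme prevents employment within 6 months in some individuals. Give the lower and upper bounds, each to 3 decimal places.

0.444 ≤ PN ≤ 0.962

p₁ = P(outcome | exposed) = 2627/3986 = 0.65906
p₀ = P(outcome | unexposed) = 1022/2791 = 0.36618
Under exogeneity alone the bounds on PN are max{0,(p₁−p₀)/p₁} ≤ PN ≤ min{1,(1−p₀)/p₁}.
  lower = (p₁ − p₀)/p₁ = 0.29288 / 0.65906 ≈ 0.4444
  upper = min{1, (1 − p₀)/p₁} = 0.63382 / 0.65906 ≈ 0.9617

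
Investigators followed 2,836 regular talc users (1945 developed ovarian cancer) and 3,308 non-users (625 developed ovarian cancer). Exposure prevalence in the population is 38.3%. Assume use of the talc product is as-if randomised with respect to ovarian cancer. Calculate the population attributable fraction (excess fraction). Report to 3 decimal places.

PAF ≈ 0.502

p₁ = P(outcome | exposed) = 1945/2836 = 0.68583
p₀ = P(outcome | unexposed) = 625/3308 = 0.18894
Overall risk P(Y=1) = π·p₁ + (1−π)·p₀ = 0.383×0.68583 + 0.617×0.18894 = 0.37924.
Under exogeneity, PAF = [P(Y=1) − p₀] / P(Y=1).
PAF = (0.37924 − 0.18894) / 0.37924 ≈ 0.5018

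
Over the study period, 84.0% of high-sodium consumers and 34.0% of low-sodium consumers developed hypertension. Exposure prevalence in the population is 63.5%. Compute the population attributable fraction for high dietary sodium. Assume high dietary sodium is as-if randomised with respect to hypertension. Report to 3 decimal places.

PAF ≈ 0.483

p₁ = 0.84, p₀ = 0.34.
Overall risk P(Y=1) = π·p₁ + (1−π)·p₀ = 0.635×0.84 + 0.365×0.34 = 0.6575.
Under exogeneity, PAF = [P(Y=1) − p₀] / P(Y=1).
PAF = (0.6575 − 0.34) / 0.6575 ≈ 0.4829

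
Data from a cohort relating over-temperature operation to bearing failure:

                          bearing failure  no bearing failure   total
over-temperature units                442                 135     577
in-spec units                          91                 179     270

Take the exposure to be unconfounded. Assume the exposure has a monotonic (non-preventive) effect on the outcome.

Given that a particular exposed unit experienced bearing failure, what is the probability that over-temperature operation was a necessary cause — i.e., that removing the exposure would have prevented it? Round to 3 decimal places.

p₁ = P(outcome | exposed) = 442/577 = 0.76603
p₀ = P(outcome | unexposed) = 91/270 = 0.33704
Under exogeneity and monotonicity, PN = (p₁ − p₀) / p₁.
PN = (0.76603 − 0.33704) / 0.76603 = 0.42899 / 0.76603 ≈ 0.5600

PN ≈ 0.560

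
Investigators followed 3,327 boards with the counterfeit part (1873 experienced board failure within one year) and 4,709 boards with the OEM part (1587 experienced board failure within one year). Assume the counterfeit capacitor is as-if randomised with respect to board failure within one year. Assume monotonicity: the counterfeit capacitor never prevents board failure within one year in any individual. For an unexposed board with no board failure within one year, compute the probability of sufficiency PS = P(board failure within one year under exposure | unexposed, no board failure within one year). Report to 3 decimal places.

PS ≈ 0.341

p₁ = P(outcome | exposed) = 1873/3327 = 0.56297
p₀ = P(outcome | unexposed) = 1587/4709 = 0.33701
Under exogeneity and monotonicity, PS = (p₁ − p₀) / (1 − p₀).
PS = (0.56297 − 0.33701) / (1 − 0.33701) = 0.22596 / 0.66299 ≈ 0.3408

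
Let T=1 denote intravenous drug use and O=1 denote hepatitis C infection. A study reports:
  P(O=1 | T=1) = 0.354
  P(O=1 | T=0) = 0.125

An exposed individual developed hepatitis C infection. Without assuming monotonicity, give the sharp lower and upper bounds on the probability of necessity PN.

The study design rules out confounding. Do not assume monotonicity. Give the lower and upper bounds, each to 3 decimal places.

0.647 ≤ PN ≤ 1.000

Let p₁ = 0.354, p₀ = 0.125.
Under exogeneity alone the bounds on PN are max{0,(p₁−p₀)/p₁} ≤ PN ≤ min{1,(1−p₀)/p₁}.
  lower = (p₁ − p₀)/p₁ = 0.229 / 0.354 ≈ 0.6469
  upper = min{1, (1 − p₀)/p₁} = 0.875 / 0.354 ≈ 2.4718 → capped at 1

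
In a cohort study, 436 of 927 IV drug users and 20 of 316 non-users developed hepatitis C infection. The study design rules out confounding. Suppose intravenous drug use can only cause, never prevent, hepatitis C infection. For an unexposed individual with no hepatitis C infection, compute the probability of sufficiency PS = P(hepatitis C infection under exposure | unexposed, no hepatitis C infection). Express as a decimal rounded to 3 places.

p₁ = P(outcome | exposed) = 436/927 = 0.47033
p₀ = P(outcome | unexposed) = 20/316 = 0.063291
Under exogeneity and monotonicity, PS = (p₁ − p₀) / (1 − p₀).
PS = (0.47033 − 0.063291) / (1 − 0.063291) = 0.40704 / 0.93671 ≈ 0.4345

PS ≈ 0.435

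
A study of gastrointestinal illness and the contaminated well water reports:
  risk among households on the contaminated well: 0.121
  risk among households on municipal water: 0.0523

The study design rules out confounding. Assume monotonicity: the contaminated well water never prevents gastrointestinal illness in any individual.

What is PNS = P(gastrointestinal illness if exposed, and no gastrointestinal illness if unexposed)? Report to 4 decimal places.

PNS ≈ 0.0687

Let p₁ = 0.121, p₀ = 0.0523.
Under exogeneity and monotonicity, PNS = p₁ − p₀.
PNS = 0.121 − 0.0523 = 0.0687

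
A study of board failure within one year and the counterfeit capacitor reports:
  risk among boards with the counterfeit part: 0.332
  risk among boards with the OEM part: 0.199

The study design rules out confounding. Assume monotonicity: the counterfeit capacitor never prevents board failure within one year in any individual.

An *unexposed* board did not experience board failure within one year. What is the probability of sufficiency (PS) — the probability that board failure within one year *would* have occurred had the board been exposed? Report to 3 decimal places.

PS ≈ 0.166

Let p₁ = 0.332, p₀ = 0.199.
Under exogeneity and monotonicity, PS = (p₁ − p₀) / (1 − p₀).
PS = (0.332 − 0.199) / (1 − 0.199) = 0.133 / 0.801 ≈ 0.1660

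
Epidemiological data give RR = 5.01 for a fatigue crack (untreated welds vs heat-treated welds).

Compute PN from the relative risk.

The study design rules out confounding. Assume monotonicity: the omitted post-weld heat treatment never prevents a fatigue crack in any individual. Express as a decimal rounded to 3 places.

Under exogeneity and monotonicity, PN = (RR − 1) / RR = 1 − 1/RR.
PN = (5.01 − 1) / 5.01 = 4.01 / 5.01 ≈ 0.8004

PN ≈ 0.800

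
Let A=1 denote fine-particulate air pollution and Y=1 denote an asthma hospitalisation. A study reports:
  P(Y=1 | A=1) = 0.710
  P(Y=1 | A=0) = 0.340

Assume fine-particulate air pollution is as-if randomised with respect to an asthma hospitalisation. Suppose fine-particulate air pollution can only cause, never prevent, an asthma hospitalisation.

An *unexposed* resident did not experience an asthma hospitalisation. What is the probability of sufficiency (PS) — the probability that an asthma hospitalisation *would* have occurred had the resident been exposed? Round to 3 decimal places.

PS ≈ 0.561

Let p₁ = 0.71, p₀ = 0.34.
Under exogeneity and monotonicity, PS = (p₁ − p₀) / (1 − p₀).
PS = (0.71 − 0.34) / (1 − 0.34) = 0.37 / 0.66 ≈ 0.5606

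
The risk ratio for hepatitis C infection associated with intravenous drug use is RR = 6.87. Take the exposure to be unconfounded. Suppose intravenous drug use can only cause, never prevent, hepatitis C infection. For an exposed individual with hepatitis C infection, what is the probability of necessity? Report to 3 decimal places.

PN ≈ 0.854

Under exogeneity and monotonicity, PN = (RR − 1) / RR = 1 − 1/RR.
PN = (6.87 − 1) / 6.87 = 5.87 / 6.87 ≈ 0.8544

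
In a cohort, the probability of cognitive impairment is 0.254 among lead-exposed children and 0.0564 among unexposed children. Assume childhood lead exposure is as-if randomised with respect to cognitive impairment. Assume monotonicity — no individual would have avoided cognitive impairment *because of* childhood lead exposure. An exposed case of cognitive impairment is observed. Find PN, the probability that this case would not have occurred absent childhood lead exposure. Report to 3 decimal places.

PN ≈ 0.778

Let p₁ = 0.254, p₀ = 0.0564.
Under exogeneity and monotonicity, PN = (p₁ − p₀) / p₁.
PN = (0.254 − 0.0564) / 0.254 = 0.1976 / 0.254 ≈ 0.7780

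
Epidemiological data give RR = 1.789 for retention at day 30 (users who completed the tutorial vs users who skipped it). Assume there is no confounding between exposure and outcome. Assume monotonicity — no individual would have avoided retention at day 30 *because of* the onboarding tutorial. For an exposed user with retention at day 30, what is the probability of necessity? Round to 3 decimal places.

Under exogeneity and monotonicity, PN = (RR − 1) / RR = 1 − 1/RR.
PN = (1.789 − 1) / 1.789 = 0.789 / 1.789 ≈ 0.4410

PN ≈ 0.441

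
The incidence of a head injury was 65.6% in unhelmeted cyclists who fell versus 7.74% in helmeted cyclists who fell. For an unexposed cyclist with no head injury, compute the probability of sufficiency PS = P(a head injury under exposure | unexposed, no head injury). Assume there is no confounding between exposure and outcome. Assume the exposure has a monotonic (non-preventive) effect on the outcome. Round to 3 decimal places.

PS ≈ 0.627

p₁ = 0.656, p₀ = 0.0774.
Under exogeneity and monotonicity, PS = (p₁ − p₀) / (1 − p₀).
PS = (0.656 − 0.0774) / (1 − 0.0774) = 0.5786 / 0.9226 ≈ 0.6271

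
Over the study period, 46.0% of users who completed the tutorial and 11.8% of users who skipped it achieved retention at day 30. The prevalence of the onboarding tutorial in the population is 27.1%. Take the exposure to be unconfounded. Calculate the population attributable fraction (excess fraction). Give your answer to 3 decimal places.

PAF ≈ 0.440

p₁ = 0.46, p₀ = 0.118.
Overall risk P(Y=1) = π·p₁ + (1−π)·p₀ = 0.271×0.46 + 0.729×0.118 = 0.21068.
Under exogeneity, PAF = [P(Y=1) − p₀] / P(Y=1).
PAF = (0.21068 − 0.118) / 0.21068 ≈ 0.4399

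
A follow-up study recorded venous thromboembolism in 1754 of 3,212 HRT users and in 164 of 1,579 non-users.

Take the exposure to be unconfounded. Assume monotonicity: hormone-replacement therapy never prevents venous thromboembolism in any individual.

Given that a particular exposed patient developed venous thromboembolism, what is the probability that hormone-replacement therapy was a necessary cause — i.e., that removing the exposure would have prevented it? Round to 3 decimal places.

PN ≈ 0.810

p₁ = P(outcome | exposed) = 1754/3212 = 0.54608
p₀ = P(outcome | unexposed) = 164/1579 = 0.10386
Under exogeneity and monotonicity, PN = (p₁ − p₀) / p₁.
PN = (0.54608 − 0.10386) / 0.54608 = 0.44221 / 0.54608 ≈ 0.8098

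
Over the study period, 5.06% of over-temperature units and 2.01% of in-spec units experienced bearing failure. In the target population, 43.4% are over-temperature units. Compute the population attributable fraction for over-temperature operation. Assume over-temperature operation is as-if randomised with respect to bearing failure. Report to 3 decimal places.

p₁ = 0.0506, p₀ = 0.0201.
Overall risk P(Y=1) = π·p₁ + (1−π)·p₀ = 0.434×0.0506 + 0.566×0.0201 = 0.033337.
Under exogeneity, PAF = [P(Y=1) − p₀] / P(Y=1).
PAF = (0.033337 − 0.0201) / 0.033337 ≈ 0.3971

PAF ≈ 0.397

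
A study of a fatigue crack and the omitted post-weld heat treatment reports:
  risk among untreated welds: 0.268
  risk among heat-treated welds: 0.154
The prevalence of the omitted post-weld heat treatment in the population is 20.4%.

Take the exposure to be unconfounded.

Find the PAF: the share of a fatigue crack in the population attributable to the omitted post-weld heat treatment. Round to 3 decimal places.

PAF ≈ 0.131

Let p₁ = 0.268, p₀ = 0.154.
Overall risk P(Y=1) = π·p₁ + (1−π)·p₀ = 0.204×0.268 + 0.796×0.154 = 0.17726.
Under exogeneity, PAF = [P(Y=1) − p₀] / P(Y=1).
PAF = (0.17726 − 0.154) / 0.17726 ≈ 0.1312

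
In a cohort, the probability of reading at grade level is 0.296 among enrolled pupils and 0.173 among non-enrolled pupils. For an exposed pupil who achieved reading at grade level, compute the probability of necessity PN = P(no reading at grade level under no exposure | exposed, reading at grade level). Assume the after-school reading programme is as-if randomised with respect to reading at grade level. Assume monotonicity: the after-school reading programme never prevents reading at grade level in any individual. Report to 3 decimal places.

PN ≈ 0.416

Let p₁ = 0.296, p₀ = 0.173.
Under exogeneity and monotonicity, PN = (p₁ − p₀) / p₁.
PN = (0.296 − 0.173) / 0.296 = 0.123 / 0.296 ≈ 0.4155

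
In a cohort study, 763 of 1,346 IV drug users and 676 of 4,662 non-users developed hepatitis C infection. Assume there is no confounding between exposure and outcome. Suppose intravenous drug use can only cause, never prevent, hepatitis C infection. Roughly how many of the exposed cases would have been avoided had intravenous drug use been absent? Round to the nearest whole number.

about 568 cases

p₁ = P(outcome | exposed) = 763/1346 = 0.56686
p₀ = P(outcome | unexposed) = 676/4662 = 0.145
PN = (p₁ − p₀)/p₁ = (0.56686 − 0.145) / 0.56686 ≈ 0.74420.
Attributable cases ≈ PN × (exposed cases) = 0.74420 × 763 ≈ 567.83.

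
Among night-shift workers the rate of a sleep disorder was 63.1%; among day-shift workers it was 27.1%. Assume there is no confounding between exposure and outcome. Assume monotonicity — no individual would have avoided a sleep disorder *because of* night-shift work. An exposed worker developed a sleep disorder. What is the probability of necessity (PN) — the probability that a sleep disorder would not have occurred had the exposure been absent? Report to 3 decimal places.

p₁ = 0.631, p₀ = 0.271.
Under exogeneity and monotonicity, PN = (p₁ − p₀) / p₁.
PN = (0.631 − 0.271) / 0.631 = 0.36 / 0.631 ≈ 0.5705

PN ≈ 0.571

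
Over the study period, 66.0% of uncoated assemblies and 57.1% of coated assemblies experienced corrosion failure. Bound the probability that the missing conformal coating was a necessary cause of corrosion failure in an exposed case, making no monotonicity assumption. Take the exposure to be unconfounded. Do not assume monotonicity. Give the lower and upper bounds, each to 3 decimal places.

0.135 ≤ PN ≤ 0.650

p₁ = 0.66, p₀ = 0.571.
Under exogeneity alone the bounds on PN are max{0,(p₁−p₀)/p₁} ≤ PN ≤ min{1,(1−p₀)/p₁}.
  lower = (p₁ − p₀)/p₁ = 0.089 / 0.66 ≈ 0.1348
  upper = min{1, (1 − p₀)/p₁} = 0.429 / 0.66 ≈ 0.6500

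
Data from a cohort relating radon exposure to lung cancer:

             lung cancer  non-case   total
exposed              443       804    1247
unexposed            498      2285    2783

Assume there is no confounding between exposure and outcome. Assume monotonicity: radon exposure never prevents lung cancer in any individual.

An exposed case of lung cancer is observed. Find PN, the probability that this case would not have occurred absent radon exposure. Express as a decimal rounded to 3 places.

PN ≈ 0.496

p₁ = P(outcome | exposed) = 443/1247 = 0.35525
p₀ = P(outcome | unexposed) = 498/2783 = 0.17894
Under exogeneity and monotonicity, PN = (p₁ − p₀) / p₁.
PN = (0.35525 − 0.17894) / 0.35525 = 0.17631 / 0.35525 ≈ 0.4963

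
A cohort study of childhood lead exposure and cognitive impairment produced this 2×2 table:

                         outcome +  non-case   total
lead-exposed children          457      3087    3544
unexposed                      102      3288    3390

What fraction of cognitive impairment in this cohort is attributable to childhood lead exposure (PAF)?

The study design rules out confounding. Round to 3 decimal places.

PAF ≈ 0.627

p₁ = P(outcome | exposed) = 457/3544 = 0.12895
p₀ = P(outcome | unexposed) = 102/3390 = 0.030088
Exposure prevalence π = 3544/6934 = 0.5111; overall risk P(Y=1) = 0.080617.
Under exogeneity, PAF = [P(Y=1) − p₀]/P(Y=1).
PAF = (0.080617 − 0.030088) / 0.080617 ≈ 0.6268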